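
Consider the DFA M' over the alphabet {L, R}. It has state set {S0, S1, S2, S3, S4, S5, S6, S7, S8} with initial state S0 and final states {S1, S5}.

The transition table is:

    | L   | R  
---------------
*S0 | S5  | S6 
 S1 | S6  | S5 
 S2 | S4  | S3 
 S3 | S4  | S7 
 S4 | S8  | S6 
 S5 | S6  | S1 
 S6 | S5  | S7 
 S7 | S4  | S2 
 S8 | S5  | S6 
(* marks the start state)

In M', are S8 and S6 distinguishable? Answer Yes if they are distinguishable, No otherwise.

Yes

Initial partition by acceptance: {S1,S5} | {S0,S2,S3,S4,S6,S7,S8}.
Refine {S0,S2,S3,S4,S6,S7,S8} on symbol L: members go to different blocks, giving {S2,S3,S4,S7} and {S0,S6,S8}.
Refine {S2,S3,S4,S7} on symbol L: members go to different blocks, giving {S2,S3,S7} and {S4}.
Refine {S0,S6,S8} on symbol R: members go to different blocks, giving {S0,S8} and {S6}.
The partition is now stable with 5 blocks: {S1,S5} | {S2,S3,S7} | {S0,S8} | {S4} | {S6}.
S8 and S6 end up in different blocks, so they are distinguishable. For instance, the string 'RL' is accepted from only S8.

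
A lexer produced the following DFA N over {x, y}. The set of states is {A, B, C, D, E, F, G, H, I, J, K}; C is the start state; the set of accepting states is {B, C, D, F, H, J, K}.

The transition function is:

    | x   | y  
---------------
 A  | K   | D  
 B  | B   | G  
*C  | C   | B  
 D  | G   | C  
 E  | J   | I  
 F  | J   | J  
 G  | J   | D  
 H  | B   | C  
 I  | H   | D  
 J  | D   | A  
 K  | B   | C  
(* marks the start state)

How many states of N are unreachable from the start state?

Starting at C and following transitions, the reachable set is {A, B, C, D, G, J, K}. That leaves E, F, H, I unreachable — 4 in total.

4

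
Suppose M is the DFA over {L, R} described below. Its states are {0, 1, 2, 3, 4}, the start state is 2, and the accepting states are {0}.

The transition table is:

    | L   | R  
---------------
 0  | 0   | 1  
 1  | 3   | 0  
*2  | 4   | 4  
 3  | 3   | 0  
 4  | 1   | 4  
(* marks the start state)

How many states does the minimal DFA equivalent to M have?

4

P0 = {0} | {1,2,3,4}.
Refine {1,2,3,4} on symbol R: members go to different blocks, giving {1,3} and {2,4}.
Split {2,4} by δ(·,L) → {2} and {4}.
Stable partition: {0} | {1,3} | {2} | {4} — 4 equivalence classes.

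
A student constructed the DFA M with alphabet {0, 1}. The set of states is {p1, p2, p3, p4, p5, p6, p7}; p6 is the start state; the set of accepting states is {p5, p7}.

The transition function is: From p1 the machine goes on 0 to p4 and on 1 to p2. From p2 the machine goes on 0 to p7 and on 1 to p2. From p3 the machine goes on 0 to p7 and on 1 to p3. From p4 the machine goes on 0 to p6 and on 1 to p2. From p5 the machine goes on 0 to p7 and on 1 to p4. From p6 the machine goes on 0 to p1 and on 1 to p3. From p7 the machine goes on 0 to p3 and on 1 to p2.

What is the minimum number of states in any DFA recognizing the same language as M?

First remove the unreachable states {p5}; 6 states remain.
Start with accepting vs non-accepting: {p7} | {p1,p2,p3,p4,p6}.
On input 0, block {p1,p2,p3,p4,p6} splits into {p1,p4,p6} and {p2,p3}.
Stable partition: {p7} | {p1,p4,p6} | {p2,p3} — 3 equivalence classes.

3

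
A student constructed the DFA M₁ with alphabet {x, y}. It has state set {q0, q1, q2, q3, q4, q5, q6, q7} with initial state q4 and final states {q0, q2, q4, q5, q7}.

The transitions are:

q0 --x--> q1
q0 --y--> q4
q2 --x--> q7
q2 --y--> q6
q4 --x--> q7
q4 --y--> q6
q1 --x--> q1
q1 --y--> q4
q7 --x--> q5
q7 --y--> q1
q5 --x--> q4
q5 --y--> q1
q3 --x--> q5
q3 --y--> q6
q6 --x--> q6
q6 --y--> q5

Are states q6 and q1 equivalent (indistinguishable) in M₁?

Yes

States {q0,q2,q3} cannot be reached from the start state, so discard them.
Initial partition by acceptance: {q4,q5,q7} | {q1,q6}.
Stable partition: {q4,q5,q7} | {q1,q6} — 2 equivalence classes.
q6 and q1 lie in the same block of the stable partition, so they are equivalent — no string distinguishes them.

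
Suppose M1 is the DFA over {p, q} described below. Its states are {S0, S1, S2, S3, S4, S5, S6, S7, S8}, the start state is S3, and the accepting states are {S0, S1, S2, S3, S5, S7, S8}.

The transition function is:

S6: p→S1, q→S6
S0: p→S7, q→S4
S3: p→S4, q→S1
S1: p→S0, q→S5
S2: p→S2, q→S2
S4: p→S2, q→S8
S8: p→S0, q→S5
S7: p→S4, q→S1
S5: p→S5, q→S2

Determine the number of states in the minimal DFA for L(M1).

First remove the unreachable states {S6}; 8 states remain.
Initial partition by acceptance: {S0,S1,S2,S3,S5,S7,S8} | {S4}.
Split {S0,S1,S2,S3,S5,S7,S8} by δ(·,p) → {S0,S1,S2,S5,S8} and {S3,S7}.
Refine {S0,S1,S2,S5,S8} on symbol p: members go to different blocks, giving {S1,S2,S5,S8} and {S0}.
On input p, block {S1,S2,S5,S8} splits into {S1,S8} and {S2,S5}.
The partition is now stable with 5 blocks: {S1,S8} | {S4} | {S3,S7} | {S0} | {S2,S5}.

5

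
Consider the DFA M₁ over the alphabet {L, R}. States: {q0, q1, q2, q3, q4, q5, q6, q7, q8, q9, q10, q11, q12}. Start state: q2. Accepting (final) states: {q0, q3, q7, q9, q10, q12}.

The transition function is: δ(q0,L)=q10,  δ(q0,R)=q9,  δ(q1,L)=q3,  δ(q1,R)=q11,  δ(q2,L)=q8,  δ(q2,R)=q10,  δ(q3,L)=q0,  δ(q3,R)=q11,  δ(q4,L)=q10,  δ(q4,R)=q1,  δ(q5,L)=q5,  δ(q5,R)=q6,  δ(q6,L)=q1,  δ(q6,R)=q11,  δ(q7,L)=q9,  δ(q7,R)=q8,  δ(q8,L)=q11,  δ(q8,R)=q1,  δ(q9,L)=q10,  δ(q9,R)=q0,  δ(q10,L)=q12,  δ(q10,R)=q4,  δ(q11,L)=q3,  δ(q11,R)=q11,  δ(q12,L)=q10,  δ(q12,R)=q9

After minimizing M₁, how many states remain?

First remove the unreachable states {q5,q6,q7}; 10 states remain.
P0 = {q0,q3,q9,q10,q12} | {q1,q2,q4,q8,q11}.
On input R, block {q0,q3,q9,q10,q12} splits into {q0,q9,q12} and {q3,q10}.
Refine {q1,q2,q4,q8,q11} on symbol L: members go to different blocks, giving {q1,q4,q11} and {q2,q8}.
On input L, block {q2,q8} splits into {q2} and {q8}.
No further refinement is possible. Final partition (5 blocks): {q0,q9,q12} | {q1,q4,q11} | {q3,q10} | {q2} | {q8}.

5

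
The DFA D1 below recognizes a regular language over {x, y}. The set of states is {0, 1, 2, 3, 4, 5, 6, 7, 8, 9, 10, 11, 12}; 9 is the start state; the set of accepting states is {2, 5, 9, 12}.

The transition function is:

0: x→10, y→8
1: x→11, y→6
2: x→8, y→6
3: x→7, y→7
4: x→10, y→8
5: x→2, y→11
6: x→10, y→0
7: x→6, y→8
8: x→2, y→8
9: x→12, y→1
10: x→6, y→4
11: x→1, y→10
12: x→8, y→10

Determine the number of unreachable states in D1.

3

Starting at 9 and following transitions, the reachable set is {0, 1, 2, 4, 6, 8, 9, 10, 11, 12}. That leaves 3, 5, 7 unreachable — 3 in total.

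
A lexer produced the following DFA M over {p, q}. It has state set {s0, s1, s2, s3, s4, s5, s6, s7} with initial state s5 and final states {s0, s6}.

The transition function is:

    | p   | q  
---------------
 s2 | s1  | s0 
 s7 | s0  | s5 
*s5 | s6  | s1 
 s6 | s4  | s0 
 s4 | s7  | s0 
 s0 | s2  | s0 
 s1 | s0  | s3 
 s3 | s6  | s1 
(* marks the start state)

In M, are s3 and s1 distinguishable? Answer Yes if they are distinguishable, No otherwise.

All states are reachable from the start state.
Start with accepting vs non-accepting: {s0,s6} | {s1,s2,s3,s4,s5,s7}.
Split {s1,s2,s3,s4,s5,s7} by δ(·,p) → {s1,s3,s5,s7} and {s2,s4}.
No further refinement is possible. Final partition (3 blocks): {s0,s6} | {s1,s3,s5,s7} | {s2,s4}.
s3 and s1 lie in the same block of the stable partition, so they are equivalent — no string distinguishes them.

No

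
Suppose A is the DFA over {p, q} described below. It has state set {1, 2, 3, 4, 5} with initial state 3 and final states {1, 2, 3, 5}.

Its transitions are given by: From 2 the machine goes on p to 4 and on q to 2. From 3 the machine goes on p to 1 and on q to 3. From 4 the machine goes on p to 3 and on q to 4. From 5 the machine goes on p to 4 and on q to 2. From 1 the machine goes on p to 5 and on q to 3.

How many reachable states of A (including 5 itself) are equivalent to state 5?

2

Initial partition by acceptance: {1,2,3,5} | {4}.
Refine {1,2,3,5} on symbol p: members go to different blocks, giving {1,3} and {2,5}.
Refine {1,3} on symbol p: members go to different blocks, giving {1} and {3}.
Stable partition: {1} | {4} | {2,5} | {3} — 4 equivalence classes.
State 5 belongs to the block {2,5}, which has 2 states.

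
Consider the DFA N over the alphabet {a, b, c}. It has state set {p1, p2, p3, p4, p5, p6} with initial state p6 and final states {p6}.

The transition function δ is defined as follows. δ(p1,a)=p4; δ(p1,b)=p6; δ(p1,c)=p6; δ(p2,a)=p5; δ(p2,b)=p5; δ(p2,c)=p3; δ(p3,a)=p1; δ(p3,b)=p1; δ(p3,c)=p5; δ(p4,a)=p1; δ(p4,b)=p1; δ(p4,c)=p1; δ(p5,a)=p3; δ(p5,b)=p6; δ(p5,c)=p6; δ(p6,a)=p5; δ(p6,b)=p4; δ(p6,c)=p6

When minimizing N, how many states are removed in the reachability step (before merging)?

Starting at p6 and following transitions, the reachable set is {p1, p3, p4, p5, p6}. That leaves p2 unreachable — 1 in total.

1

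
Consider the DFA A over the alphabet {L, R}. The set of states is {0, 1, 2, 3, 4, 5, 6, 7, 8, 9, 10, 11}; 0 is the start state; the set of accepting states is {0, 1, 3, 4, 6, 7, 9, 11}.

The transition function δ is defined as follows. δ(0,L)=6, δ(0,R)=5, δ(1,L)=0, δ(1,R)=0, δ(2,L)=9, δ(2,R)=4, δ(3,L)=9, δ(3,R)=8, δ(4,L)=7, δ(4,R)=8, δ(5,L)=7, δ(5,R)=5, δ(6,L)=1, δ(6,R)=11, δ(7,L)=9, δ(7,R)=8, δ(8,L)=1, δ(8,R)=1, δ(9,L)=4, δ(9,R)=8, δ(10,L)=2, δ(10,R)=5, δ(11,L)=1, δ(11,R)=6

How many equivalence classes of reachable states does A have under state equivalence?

First remove the unreachable states {2,3,10}; 9 states remain.
P0 = {0,1,4,6,7,9,11} | {5,8}.
Split {0,1,4,6,7,9,11} by δ(·,R) → {0,4,7,9} and {1,6,11}.
On input L, block {0,4,7,9} splits into {4,7,9} and {0}.
On input L, block {5,8} splits into {5} and {8}.
On input L, block {1,6,11} splits into {6,11} and {1}.
No further refinement is possible. Final partition (6 blocks): {4,7,9} | {5} | {6,11} | {0} | {8} | {1}.

6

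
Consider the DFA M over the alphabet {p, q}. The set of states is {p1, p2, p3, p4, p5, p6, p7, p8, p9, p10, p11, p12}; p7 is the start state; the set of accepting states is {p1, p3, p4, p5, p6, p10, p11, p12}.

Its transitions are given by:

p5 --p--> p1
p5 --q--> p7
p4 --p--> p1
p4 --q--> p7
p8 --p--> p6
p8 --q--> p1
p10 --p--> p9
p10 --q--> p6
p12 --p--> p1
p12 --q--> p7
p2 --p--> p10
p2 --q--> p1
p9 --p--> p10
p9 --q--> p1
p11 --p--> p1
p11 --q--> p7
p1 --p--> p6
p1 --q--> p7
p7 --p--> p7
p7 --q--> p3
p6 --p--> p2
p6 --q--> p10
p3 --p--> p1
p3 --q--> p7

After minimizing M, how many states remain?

5

Reachable states from the start: {p1,p2,p3,p6,p7,p9,p10}. Unreachable: {p4,p5,p8,p11,p12} — drop them.
Start with accepting vs non-accepting: {p1,p3,p6,p10} | {p2,p7,p9}.
On input p, block {p1,p3,p6,p10} splits into {p1,p3} and {p6,p10}.
Split {p1,p3} by δ(·,p) → {p1} and {p3}.
Split {p2,p7,p9} by δ(·,p) → {p2,p9} and {p7}.
No further refinement is possible. Final partition (5 blocks): {p1} | {p2,p9} | {p6,p10} | {p3} | {p7}.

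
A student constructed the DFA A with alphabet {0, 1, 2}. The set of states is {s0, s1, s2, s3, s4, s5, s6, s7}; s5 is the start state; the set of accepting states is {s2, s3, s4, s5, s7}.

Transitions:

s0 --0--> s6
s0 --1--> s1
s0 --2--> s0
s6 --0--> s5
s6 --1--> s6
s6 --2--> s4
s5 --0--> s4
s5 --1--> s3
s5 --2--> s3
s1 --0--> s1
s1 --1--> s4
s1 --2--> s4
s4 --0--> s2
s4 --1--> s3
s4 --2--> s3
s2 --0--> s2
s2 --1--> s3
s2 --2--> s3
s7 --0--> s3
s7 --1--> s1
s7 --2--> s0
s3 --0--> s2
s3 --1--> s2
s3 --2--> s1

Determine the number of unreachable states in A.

3

BFS from s5 reaches {s1, s2, s3, s4, s5}; the 3 state(s) s0, s6, s7 are never visited.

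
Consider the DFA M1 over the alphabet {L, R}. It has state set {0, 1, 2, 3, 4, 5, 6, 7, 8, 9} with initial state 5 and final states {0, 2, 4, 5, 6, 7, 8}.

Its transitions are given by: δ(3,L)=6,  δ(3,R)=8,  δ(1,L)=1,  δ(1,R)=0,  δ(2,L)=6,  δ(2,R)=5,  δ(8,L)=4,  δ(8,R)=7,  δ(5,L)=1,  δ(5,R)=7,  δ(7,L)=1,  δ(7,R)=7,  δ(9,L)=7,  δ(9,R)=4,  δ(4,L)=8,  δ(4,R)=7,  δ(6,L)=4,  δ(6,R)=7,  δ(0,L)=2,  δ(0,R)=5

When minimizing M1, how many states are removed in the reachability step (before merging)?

Starting at 5 and following transitions, the reachable set is {0, 1, 2, 4, 5, 6, 7, 8}. That leaves 3, 9 unreachable — 2 in total.

2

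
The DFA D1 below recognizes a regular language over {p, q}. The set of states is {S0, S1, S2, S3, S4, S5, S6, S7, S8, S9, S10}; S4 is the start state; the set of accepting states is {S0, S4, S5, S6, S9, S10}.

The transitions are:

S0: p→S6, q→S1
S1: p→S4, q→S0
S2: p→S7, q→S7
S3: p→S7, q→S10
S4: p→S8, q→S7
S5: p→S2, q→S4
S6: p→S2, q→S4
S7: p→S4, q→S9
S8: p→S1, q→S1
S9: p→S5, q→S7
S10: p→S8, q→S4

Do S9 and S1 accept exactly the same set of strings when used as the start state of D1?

No

States {S3,S10} cannot be reached from the start state, so discard them.
Initial partition by acceptance: {S0,S4,S5,S6,S9} | {S1,S2,S7,S8}.
Refine {S0,S4,S5,S6,S9} on symbol p: members go to different blocks, giving {S4,S5,S6} and {S0,S9}.
On input q, block {S4,S5,S6} splits into {S5,S6} and {S4}.
Split {S1,S2,S7,S8} by δ(·,p) → {S1,S7} and {S2,S8}.
No further refinement is possible. Final partition (5 blocks): {S5,S6} | {S1,S7} | {S0,S9} | {S4} | {S2,S8}.
S9 and S1 end up in different blocks, so they are distinguishable. For instance, the string 'ε' is accepted from only S9.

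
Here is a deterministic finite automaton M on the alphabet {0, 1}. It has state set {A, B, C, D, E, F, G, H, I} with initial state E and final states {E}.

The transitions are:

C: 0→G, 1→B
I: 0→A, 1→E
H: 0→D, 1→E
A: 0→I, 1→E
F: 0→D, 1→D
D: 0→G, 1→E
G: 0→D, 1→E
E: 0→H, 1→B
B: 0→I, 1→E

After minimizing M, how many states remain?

2

First remove the unreachable states {C,F}; 7 states remain.
Initial partition by acceptance: {E} | {A,B,D,G,H,I}.
The partition is now stable with 2 blocks: {E} | {A,B,D,G,H,I}.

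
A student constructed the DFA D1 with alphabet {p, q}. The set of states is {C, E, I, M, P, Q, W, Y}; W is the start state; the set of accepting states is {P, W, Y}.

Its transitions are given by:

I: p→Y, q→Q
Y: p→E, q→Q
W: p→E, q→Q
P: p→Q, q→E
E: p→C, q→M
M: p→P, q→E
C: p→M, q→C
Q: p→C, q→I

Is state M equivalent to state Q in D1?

No

Start with accepting vs non-accepting: {P,W,Y} | {C,E,I,M,Q}.
Split {C,E,I,M,Q} by δ(·,p) → {C,E,Q} and {I,M}.
On input p, block {C,E,Q} splits into {E,Q} and {C}.
No further refinement is possible. Final partition (4 blocks): {P,W,Y} | {E,Q} | {I,M} | {C}.
M and Q end up in different blocks, so they are distinguishable. For instance, the string 'p' is accepted from only M.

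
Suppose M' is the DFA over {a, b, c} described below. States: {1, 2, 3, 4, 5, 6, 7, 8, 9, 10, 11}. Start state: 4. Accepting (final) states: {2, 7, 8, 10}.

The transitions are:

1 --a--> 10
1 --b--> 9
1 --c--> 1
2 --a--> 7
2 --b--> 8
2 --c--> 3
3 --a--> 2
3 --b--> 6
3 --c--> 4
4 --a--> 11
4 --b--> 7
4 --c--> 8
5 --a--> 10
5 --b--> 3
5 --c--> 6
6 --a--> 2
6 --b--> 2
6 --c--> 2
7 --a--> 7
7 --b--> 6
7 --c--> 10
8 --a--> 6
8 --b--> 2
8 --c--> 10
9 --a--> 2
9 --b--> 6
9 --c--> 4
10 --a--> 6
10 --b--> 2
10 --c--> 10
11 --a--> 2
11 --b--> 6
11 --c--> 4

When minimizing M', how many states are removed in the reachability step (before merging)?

BFS from 4 reaches {2, 3, 4, 6, 7, 8, 10, 11}; the 3 state(s) 1, 5, 9 are never visited.

3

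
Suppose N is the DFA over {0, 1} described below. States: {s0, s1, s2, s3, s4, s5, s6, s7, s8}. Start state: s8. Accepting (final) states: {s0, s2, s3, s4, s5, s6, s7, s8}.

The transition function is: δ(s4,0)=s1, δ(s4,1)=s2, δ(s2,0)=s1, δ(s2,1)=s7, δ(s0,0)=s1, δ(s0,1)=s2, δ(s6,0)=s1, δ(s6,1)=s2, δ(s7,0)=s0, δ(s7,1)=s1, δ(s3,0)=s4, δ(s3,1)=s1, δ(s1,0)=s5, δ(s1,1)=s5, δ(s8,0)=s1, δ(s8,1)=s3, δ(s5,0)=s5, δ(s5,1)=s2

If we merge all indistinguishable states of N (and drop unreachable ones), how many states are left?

Reachable states from the start: {s0,s1,s2,s3,s4,s5,s7,s8}. Unreachable: {s6} — drop them.
P0 = {s0,s2,s3,s4,s5,s7,s8} | {s1}.
Split {s0,s2,s3,s4,s5,s7,s8} by δ(·,0) → {s0,s2,s4,s8} and {s3,s5,s7}.
Refine {s0,s2,s4,s8} on symbol 1: members go to different blocks, giving {s0,s4} and {s2,s8}.
Split {s3,s5,s7} by δ(·,0) → {s3,s7} and {s5}.
The partition is now stable with 5 blocks: {s0,s4} | {s1} | {s3,s7} | {s2,s8} | {s5}.

5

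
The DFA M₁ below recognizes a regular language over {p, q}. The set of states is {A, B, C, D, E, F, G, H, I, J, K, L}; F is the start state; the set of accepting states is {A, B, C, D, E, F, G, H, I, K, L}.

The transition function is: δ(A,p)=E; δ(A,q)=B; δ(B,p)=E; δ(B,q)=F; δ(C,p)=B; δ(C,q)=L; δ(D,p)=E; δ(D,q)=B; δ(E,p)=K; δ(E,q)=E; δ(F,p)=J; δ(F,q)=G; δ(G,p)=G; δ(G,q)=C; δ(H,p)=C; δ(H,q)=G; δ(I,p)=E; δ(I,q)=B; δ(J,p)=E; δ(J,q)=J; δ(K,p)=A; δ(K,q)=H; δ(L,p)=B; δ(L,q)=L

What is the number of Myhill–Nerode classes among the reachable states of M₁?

9

Reachable states from the start: {A,B,C,E,F,G,H,J,K,L}. Unreachable: {D,I} — drop them.
Initial partition by acceptance: {A,B,C,E,F,G,H,K,L} | {J}.
Refine {A,B,C,E,F,G,H,K,L} on symbol p: members go to different blocks, giving {A,B,C,E,G,H,K,L} and {F}.
Split {A,B,C,E,G,H,K,L} by δ(·,q) → {A,C,E,G,H,K,L} and {B}.
On input p, block {A,C,E,G,H,K,L} splits into {A,E,G,H,K} and {C,L}.
Split {A,E,G,H,K} by δ(·,p) → {A,E,G,K} and {H}.
On input q, block {A,E,G,K} splits into {A} and {E} and {G} and {K}.
The partition is now stable with 9 blocks: {A} | {J} | {F} | {B} | {C,L} | {H} | {E} | {G} | {K}.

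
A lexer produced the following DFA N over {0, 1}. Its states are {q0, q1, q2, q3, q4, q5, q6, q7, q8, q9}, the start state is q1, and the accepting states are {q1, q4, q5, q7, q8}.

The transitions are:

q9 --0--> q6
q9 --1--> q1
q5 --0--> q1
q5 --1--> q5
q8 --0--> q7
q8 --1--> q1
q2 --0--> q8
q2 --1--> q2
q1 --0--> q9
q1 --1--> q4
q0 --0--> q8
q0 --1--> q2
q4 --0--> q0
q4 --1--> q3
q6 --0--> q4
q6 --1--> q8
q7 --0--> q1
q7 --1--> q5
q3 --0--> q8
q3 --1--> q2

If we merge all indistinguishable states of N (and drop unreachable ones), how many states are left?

All states are reachable from the start state.
Start with accepting vs non-accepting: {q1,q4,q5,q7,q8} | {q0,q2,q3,q6,q9}.
Split {q1,q4,q5,q7,q8} by δ(·,0) → {q5,q7,q8} and {q1,q4}.
Split {q5,q7,q8} by δ(·,0) → {q5,q7} and {q8}.
On input 0, block {q0,q2,q3,q6,q9} splits into {q0,q2,q3} and {q6} and {q9}.
On input 0, block {q1,q4} splits into {q1} and {q4}.
Stable partition: {q5,q7} | {q0,q2,q3} | {q1} | {q8} | {q6} | {q9} | {q4} — 7 equivalence classes.

7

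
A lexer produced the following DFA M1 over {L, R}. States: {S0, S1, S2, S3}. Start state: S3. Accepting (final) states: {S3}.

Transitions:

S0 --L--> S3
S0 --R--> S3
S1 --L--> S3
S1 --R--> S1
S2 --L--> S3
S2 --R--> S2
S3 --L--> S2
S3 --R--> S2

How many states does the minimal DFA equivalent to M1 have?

2

Reachable states from the start: {S2,S3}. Unreachable: {S0,S1} — drop them.
P0 = {S3} | {S2}.
No further refinement is possible. Final partition (2 blocks): {S3} | {S2}.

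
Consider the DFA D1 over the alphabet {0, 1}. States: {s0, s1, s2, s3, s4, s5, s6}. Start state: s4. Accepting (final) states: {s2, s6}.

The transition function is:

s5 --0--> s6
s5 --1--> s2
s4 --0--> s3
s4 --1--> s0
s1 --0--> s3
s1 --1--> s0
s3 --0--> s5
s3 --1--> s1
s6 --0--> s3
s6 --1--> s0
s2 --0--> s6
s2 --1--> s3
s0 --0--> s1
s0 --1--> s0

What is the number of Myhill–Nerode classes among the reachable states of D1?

All states are reachable from the start state.
P0 = {s2,s6} | {s0,s1,s3,s4,s5}.
Split {s2,s6} by δ(·,0) → {s2} and {s6}.
Refine {s0,s1,s3,s4,s5} on symbol 0: members go to different blocks, giving {s0,s1,s3,s4} and {s5}.
Refine {s0,s1,s3,s4} on symbol 0: members go to different blocks, giving {s0,s1,s4} and {s3}.
On input 0, block {s0,s1,s4} splits into {s1,s4} and {s0}.
Stable partition: {s2} | {s1,s4} | {s6} | {s5} | {s3} | {s0} — 6 equivalence classes.

6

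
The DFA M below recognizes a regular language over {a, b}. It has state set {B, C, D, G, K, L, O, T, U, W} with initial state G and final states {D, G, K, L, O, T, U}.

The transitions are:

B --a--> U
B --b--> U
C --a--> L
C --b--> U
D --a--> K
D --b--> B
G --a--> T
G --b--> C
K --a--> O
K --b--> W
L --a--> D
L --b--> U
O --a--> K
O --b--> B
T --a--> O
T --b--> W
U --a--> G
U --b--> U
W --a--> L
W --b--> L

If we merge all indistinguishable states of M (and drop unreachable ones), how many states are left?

Every state is reachable, so we keep all 10.
Start with accepting vs non-accepting: {D,G,K,L,O,T,U} | {B,C,W}.
Split {D,G,K,L,O,T,U} by δ(·,b) → {D,G,K,O,T} and {L,U}.
The partition is now stable with 3 blocks: {D,G,K,O,T} | {B,C,W} | {L,U}.

3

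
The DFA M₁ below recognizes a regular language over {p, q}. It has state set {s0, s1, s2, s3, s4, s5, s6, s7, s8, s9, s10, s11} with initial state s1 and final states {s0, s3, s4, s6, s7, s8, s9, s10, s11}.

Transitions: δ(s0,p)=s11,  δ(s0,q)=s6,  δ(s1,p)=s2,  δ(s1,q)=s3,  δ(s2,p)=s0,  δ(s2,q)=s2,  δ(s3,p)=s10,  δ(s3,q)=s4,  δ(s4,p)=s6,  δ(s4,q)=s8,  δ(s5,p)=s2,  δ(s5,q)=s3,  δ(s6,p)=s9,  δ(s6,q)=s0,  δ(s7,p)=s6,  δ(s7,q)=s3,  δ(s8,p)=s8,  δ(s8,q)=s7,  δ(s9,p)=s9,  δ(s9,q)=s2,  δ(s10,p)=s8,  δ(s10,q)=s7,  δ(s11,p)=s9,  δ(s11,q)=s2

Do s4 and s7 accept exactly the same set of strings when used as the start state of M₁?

Reachable states from the start: {s0,s1,s2,s3,s4,s6,s7,s8,s9,s10,s11}. Unreachable: {s5} — drop them.
P0 = {s0,s3,s4,s6,s7,s8,s9,s10,s11} | {s1,s2}.
Split {s0,s3,s4,s6,s7,s8,s9,s10,s11} by δ(·,q) → {s0,s3,s4,s6,s7,s8,s10} and {s9,s11}.
On input p, block {s0,s3,s4,s6,s7,s8,s10} splits into {s3,s4,s7,s8,s10} and {s0,s6}.
Split {s3,s4,s7,s8,s10} by δ(·,p) → {s3,s8,s10} and {s4,s7}.
On input p, block {s1,s2} splits into {s1} and {s2}.
Stable partition: {s3,s8,s10} | {s1} | {s9,s11} | {s0,s6} | {s4,s7} | {s2} — 6 equivalence classes.
s4 and s7 lie in the same block of the stable partition, so they are equivalent — no string distinguishes them.

Yes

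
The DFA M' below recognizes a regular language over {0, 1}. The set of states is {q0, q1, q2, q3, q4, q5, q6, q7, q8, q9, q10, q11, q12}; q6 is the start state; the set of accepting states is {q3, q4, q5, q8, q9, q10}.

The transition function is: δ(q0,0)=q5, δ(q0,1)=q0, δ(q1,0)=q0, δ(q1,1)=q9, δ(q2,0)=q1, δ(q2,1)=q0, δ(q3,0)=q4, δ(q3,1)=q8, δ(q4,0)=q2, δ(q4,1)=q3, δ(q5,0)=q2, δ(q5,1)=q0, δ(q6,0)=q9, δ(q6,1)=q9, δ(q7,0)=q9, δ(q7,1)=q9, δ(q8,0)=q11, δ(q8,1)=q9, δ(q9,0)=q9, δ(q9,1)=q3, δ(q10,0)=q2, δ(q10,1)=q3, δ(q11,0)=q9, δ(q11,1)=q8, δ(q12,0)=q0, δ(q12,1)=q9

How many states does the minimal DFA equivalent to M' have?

States {q7,q10,q12} cannot be reached from the start state, so discard them.
Initial partition by acceptance: {q3,q4,q5,q8,q9} | {q0,q1,q2,q6,q11}.
On input 0, block {q3,q4,q5,q8,q9} splits into {q4,q5,q8} and {q3,q9}.
Refine {q4,q5,q8} on symbol 1: members go to different blocks, giving {q4,q8} and {q5}.
On input 0, block {q0,q1,q2,q6,q11} splits into {q1,q2} and {q6,q11} and {q0}.
Refine {q4,q8} on symbol 0: members go to different blocks, giving {q4} and {q8}.
On input 0, block {q1,q2} splits into {q1} and {q2}.
Split {q3,q9} by δ(·,0) → {q3} and {q9}.
On input 1, block {q6,q11} splits into {q6} and {q11}.
Stable partition: {q4} | {q1} | {q3} | {q5} | {q6} | {q0} | {q8} | {q2} | {q9} | {q11} — 10 equivalence classes.

10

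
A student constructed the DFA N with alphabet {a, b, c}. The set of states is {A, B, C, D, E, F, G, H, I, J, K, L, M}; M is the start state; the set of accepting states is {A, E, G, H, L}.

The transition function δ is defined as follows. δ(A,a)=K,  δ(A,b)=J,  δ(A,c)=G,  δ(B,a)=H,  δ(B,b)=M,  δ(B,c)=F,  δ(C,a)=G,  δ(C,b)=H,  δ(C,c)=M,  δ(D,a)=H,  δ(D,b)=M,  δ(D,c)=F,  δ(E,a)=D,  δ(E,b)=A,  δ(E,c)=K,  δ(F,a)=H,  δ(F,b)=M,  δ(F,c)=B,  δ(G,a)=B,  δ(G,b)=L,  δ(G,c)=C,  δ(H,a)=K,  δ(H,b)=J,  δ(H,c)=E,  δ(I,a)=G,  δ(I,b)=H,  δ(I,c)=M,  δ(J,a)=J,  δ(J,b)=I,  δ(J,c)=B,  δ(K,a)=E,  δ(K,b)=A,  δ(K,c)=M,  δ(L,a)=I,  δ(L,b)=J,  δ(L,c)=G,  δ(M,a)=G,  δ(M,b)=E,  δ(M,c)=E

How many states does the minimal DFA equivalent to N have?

6

Start with accepting vs non-accepting: {A,E,G,H,L} | {B,C,D,F,I,J,K,M}.
Refine {A,E,G,H,L} on symbol b: members go to different blocks, giving {A,H,L} and {E,G}.
Refine {B,C,D,F,I,J,K,M} on symbol a: members go to different blocks, giving {C,I,K,M} and {B,D,F} and {J}.
Refine {C,I,K,M} on symbol b: members go to different blocks, giving {C,I,K} and {M}.
The partition is now stable with 6 blocks: {A,H,L} | {C,I,K} | {E,G} | {B,D,F} | {J} | {M}.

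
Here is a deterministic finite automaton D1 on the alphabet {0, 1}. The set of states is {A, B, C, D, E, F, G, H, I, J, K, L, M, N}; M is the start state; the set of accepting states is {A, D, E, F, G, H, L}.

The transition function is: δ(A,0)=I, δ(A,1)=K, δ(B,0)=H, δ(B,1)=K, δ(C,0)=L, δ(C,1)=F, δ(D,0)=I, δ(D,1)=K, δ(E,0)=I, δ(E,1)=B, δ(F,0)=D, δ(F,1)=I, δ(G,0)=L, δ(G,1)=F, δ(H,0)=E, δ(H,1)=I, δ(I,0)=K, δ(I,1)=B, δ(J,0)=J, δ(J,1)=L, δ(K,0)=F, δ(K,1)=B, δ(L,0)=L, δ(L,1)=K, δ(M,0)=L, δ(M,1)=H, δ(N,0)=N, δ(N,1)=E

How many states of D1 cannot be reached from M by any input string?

Starting at M and following transitions, the reachable set is {B, D, E, F, H, I, K, L, M}. That leaves A, C, G, J, N unreachable — 5 in total.

5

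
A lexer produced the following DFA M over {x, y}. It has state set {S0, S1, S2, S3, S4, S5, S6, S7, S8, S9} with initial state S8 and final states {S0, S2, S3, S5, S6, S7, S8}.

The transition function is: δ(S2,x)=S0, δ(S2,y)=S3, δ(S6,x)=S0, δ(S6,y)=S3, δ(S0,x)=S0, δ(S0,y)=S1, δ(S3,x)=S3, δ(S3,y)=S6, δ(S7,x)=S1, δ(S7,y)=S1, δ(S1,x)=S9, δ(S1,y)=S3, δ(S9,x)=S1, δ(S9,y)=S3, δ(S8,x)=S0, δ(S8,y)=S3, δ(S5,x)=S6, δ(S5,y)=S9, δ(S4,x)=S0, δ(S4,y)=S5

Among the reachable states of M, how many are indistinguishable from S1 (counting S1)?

States {S2,S4,S5,S7} cannot be reached from the start state, so discard them.
Initial partition by acceptance: {S0,S3,S6,S8} | {S1,S9}.
Refine {S0,S3,S6,S8} on symbol y: members go to different blocks, giving {S3,S6,S8} and {S0}.
On input x, block {S3,S6,S8} splits into {S6,S8} and {S3}.
Stable partition: {S6,S8} | {S1,S9} | {S0} | {S3} — 4 equivalence classes.
State S1 belongs to the block {S1,S9}, which has 2 states.

2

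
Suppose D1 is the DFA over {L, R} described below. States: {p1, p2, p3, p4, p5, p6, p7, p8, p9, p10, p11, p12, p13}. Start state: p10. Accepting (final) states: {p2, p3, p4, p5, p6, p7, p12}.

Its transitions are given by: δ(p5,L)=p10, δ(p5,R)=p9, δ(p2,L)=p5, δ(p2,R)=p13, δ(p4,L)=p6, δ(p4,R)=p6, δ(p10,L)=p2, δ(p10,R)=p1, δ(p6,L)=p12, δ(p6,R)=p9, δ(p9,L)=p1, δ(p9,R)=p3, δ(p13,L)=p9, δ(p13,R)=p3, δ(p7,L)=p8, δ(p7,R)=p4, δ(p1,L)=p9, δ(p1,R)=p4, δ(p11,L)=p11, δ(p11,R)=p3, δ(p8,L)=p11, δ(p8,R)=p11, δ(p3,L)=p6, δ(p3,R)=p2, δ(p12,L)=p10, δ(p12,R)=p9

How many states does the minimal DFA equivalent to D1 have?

Reachable states from the start: {p1,p2,p3,p4,p5,p6,p9,p10,p12,p13}. Unreachable: {p7,p8,p11} — drop them.
P0 = {p2,p3,p4,p5,p6,p12} | {p1,p9,p10,p13}.
On input L, block {p2,p3,p4,p5,p6,p12} splits into {p2,p3,p4,p6} and {p5,p12}.
Split {p2,p3,p4,p6} by δ(·,L) → {p2,p6} and {p3,p4}.
Split {p1,p9,p10,p13} by δ(·,L) → {p1,p9,p13} and {p10}.
The partition is now stable with 5 blocks: {p2,p6} | {p1,p9,p13} | {p5,p12} | {p3,p4} | {p10}.

5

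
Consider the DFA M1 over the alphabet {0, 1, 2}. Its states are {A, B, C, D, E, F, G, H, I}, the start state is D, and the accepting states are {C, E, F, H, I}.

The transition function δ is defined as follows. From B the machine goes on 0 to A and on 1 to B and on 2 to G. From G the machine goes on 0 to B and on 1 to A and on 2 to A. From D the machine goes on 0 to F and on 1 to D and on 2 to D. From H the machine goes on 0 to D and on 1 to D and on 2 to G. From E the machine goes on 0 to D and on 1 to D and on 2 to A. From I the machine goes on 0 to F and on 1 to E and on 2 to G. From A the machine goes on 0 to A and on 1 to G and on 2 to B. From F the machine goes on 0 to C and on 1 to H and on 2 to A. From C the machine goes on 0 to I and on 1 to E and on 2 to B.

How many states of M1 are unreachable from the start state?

0

Every one of the 9 states is reachable from D.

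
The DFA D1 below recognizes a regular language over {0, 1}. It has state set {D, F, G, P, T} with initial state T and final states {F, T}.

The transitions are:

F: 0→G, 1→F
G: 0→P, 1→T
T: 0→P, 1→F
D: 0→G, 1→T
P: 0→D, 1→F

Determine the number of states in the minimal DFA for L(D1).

2

All states are reachable from the start state.
P0 = {F,T} | {D,G,P}.
The partition is now stable with 2 blocks: {F,T} | {D,G,P}.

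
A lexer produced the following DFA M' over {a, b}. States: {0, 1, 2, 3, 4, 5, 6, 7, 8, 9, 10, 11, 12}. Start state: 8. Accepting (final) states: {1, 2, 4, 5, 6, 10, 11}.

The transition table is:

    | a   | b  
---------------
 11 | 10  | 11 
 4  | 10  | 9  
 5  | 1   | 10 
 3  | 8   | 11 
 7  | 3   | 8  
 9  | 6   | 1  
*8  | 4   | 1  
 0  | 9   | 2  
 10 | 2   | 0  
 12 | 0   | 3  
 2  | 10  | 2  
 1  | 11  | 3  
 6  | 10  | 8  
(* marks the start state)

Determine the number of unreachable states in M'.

3

BFS from 8 reaches {0, 1, 2, 3, 4, 6, 8, 9, 10, 11}; the 3 state(s) 5, 7, 12 are never visited.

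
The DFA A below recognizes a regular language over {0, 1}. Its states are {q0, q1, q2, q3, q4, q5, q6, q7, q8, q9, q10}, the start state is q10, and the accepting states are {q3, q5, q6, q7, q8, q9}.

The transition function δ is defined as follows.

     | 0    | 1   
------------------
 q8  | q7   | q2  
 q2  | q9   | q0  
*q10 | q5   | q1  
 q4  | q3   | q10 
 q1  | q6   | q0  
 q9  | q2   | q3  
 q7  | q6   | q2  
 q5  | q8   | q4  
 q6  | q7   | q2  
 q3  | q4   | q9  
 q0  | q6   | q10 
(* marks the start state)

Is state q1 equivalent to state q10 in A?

Yes

Initial partition by acceptance: {q3,q5,q6,q7,q8,q9} | {q0,q1,q2,q4,q10}.
Refine {q3,q5,q6,q7,q8,q9} on symbol 0: members go to different blocks, giving {q5,q6,q7,q8} and {q3,q9}.
On input 0, block {q0,q1,q2,q4,q10} splits into {q0,q1,q10} and {q2,q4}.
Stable partition: {q5,q6,q7,q8} | {q0,q1,q10} | {q3,q9} | {q2,q4} — 4 equivalence classes.
q1 and q10 lie in the same block of the stable partition, so they are equivalent — no string distinguishes them.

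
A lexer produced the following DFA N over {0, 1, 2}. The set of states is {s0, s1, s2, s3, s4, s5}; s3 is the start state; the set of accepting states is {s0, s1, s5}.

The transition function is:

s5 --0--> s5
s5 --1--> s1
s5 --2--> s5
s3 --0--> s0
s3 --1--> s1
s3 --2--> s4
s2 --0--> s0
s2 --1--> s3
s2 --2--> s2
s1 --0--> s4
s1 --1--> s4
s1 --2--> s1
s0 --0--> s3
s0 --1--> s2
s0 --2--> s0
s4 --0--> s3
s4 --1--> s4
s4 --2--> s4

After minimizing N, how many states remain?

5

Reachable states from the start: {s0,s1,s2,s3,s4}. Unreachable: {s5} — drop them.
P0 = {s0,s1} | {s2,s3,s4}.
Split {s2,s3,s4} by δ(·,0) → {s2,s3} and {s4}.
On input 0, block {s0,s1} splits into {s0} and {s1}.
Split {s2,s3} by δ(·,1) → {s2} and {s3}.
Stable partition: {s0} | {s2} | {s4} | {s1} | {s3} — 5 equivalence classes.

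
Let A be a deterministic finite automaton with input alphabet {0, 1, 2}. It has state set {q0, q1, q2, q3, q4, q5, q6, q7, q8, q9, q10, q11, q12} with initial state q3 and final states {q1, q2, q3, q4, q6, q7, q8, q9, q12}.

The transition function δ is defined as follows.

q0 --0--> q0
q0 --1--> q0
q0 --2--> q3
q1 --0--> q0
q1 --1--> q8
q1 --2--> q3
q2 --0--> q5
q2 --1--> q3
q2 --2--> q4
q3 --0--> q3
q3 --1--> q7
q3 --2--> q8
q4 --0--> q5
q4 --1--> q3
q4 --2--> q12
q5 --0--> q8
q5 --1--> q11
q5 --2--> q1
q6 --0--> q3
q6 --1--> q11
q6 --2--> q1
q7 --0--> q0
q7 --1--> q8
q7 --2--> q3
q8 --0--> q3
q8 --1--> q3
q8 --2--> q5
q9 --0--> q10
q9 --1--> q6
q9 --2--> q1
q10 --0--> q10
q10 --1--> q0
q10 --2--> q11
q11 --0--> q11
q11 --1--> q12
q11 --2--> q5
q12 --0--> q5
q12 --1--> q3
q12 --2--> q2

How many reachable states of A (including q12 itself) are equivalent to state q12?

3

First remove the unreachable states {q6,q9,q10}; 10 states remain.
Start with accepting vs non-accepting: {q1,q2,q3,q4,q7,q8,q12} | {q0,q5,q11}.
On input 0, block {q1,q2,q3,q4,q7,q8,q12} splits into {q1,q2,q4,q7,q12} and {q3,q8}.
On input 2, block {q1,q2,q4,q7,q12} splits into {q2,q4,q12} and {q1,q7}.
Split {q0,q5,q11} by δ(·,0) → {q0,q11} and {q5}.
Refine {q0,q11} on symbol 1: members go to different blocks, giving {q0} and {q11}.
Refine {q3,q8} on symbol 1: members go to different blocks, giving {q3} and {q8}.
Stable partition: {q2,q4,q12} | {q0} | {q3} | {q1,q7} | {q5} | {q11} | {q8} — 7 equivalence classes.
The equivalence class containing q12 is {q2,q4,q12}, of size 3.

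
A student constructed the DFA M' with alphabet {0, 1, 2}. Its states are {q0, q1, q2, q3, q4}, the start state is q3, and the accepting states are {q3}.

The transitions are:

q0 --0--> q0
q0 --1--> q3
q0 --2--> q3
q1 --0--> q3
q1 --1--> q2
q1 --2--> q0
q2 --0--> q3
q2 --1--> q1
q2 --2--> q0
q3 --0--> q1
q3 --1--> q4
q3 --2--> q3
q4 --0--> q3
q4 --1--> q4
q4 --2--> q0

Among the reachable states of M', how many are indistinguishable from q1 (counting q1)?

3

Every state is reachable, so we keep all 5.
Initial partition by acceptance: {q3} | {q0,q1,q2,q4}.
Split {q0,q1,q2,q4} by δ(·,0) → {q1,q2,q4} and {q0}.
No further refinement is possible. Final partition (3 blocks): {q3} | {q1,q2,q4} | {q0}.
State q1 belongs to the block {q1,q2,q4}, which has 3 states.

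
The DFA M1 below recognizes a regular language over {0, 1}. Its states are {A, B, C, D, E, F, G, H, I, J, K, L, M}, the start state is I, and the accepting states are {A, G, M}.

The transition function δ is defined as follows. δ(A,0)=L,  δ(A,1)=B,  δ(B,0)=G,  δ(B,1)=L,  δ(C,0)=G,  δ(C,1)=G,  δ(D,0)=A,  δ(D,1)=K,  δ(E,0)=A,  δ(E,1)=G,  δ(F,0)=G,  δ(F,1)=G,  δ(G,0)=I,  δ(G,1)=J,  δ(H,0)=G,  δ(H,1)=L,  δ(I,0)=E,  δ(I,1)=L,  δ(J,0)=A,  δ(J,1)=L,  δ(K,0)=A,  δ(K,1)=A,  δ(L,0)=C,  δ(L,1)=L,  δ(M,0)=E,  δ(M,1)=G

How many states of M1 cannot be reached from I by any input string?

5

BFS from I reaches {A, B, C, E, G, I, J, L}; the 5 state(s) D, F, H, K, M are never visited.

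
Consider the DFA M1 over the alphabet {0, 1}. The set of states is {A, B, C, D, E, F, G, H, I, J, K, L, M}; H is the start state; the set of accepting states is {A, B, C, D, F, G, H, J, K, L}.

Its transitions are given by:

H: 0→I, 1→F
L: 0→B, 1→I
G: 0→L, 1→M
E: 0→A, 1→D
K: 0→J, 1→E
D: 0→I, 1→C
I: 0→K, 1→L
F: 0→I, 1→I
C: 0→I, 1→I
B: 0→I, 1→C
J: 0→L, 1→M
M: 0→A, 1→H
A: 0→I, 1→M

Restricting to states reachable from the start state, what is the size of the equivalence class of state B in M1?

3

Reachable states from the start: {A,B,C,D,E,F,H,I,J,K,L,M}. Unreachable: {G} — drop them.
Initial partition by acceptance: {A,B,C,D,F,H,J,K,L} | {E,I,M}.
Split {A,B,C,D,F,H,J,K,L} by δ(·,0) → {A,B,C,D,F,H} and {J,K,L}.
On input 1, block {A,B,C,D,F,H} splits into {A,C,F} and {B,D,H}.
Split {E,I,M} by δ(·,0) → {E,M} and {I}.
On input 1, block {A,C,F} splits into {C,F} and {A}.
Split {J,K,L} by δ(·,0) → {J,K} and {L}.
Refine {J,K} on symbol 0: members go to different blocks, giving {J} and {K}.
The partition is now stable with 8 blocks: {C,F} | {E,M} | {J} | {B,D,H} | {I} | {A} | {L} | {K}.
State B belongs to the block {B,D,H}, which has 3 states.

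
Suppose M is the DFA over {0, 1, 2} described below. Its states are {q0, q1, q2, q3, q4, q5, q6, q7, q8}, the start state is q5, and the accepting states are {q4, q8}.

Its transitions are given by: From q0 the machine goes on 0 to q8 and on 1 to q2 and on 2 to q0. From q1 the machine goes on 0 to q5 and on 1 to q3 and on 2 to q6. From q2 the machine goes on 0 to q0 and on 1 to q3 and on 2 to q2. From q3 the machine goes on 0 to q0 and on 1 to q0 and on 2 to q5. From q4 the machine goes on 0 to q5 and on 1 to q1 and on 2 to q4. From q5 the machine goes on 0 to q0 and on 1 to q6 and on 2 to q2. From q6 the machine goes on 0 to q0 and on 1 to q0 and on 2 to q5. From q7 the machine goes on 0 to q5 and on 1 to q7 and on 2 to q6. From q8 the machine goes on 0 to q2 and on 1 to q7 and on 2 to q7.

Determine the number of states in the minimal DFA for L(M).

5

States {q1,q4} cannot be reached from the start state, so discard them.
Initial partition by acceptance: {q8} | {q0,q2,q3,q5,q6,q7}.
Split {q0,q2,q3,q5,q6,q7} by δ(·,0) → {q2,q3,q5,q6,q7} and {q0}.
On input 0, block {q2,q3,q5,q6,q7} splits into {q2,q3,q5,q6} and {q7}.
On input 1, block {q2,q3,q5,q6} splits into {q2,q5} and {q3,q6}.
Stable partition: {q8} | {q2,q5} | {q0} | {q7} | {q3,q6} — 5 equivalence classes.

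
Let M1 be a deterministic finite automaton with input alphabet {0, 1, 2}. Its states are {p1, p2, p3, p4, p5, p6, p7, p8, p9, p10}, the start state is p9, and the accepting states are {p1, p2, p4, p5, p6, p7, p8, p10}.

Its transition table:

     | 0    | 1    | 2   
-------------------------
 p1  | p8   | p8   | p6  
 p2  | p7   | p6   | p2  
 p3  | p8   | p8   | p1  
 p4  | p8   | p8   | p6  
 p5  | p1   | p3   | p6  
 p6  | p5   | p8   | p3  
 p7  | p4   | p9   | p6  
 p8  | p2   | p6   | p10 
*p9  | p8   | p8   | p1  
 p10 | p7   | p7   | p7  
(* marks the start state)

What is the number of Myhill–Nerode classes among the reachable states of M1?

7

Every state is reachable, so we keep all 10.
Start with accepting vs non-accepting: {p1,p2,p4,p5,p6,p7,p8,p10} | {p3,p9}.
Refine {p1,p2,p4,p5,p6,p7,p8,p10} on symbol 1: members go to different blocks, giving {p1,p2,p4,p6,p8,p10} and {p5,p7}.
Split {p1,p2,p4,p6,p8,p10} by δ(·,0) → {p1,p4,p8} and {p2,p6,p10}.
Refine {p1,p4,p8} on symbol 0: members go to different blocks, giving {p1,p4} and {p8}.
Split {p2,p6,p10} by δ(·,1) → {p2} and {p6} and {p10}.
No further refinement is possible. Final partition (7 blocks): {p1,p4} | {p3,p9} | {p5,p7} | {p2} | {p8} | {p6} | {p10}.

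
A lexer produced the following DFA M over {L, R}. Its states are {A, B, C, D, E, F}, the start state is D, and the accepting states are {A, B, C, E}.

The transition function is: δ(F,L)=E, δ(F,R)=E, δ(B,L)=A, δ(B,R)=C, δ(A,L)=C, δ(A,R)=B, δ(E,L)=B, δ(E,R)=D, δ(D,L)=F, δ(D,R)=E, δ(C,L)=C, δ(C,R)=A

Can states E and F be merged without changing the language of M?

No

Start with accepting vs non-accepting: {A,B,C,E} | {D,F}.
On input R, block {A,B,C,E} splits into {A,B,C} and {E}.
Split {D,F} by δ(·,L) → {D} and {F}.
The partition is now stable with 4 blocks: {A,B,C} | {D} | {E} | {F}.
E and F end up in different blocks, so they are distinguishable. For instance, the string 'ε' is accepted from only E.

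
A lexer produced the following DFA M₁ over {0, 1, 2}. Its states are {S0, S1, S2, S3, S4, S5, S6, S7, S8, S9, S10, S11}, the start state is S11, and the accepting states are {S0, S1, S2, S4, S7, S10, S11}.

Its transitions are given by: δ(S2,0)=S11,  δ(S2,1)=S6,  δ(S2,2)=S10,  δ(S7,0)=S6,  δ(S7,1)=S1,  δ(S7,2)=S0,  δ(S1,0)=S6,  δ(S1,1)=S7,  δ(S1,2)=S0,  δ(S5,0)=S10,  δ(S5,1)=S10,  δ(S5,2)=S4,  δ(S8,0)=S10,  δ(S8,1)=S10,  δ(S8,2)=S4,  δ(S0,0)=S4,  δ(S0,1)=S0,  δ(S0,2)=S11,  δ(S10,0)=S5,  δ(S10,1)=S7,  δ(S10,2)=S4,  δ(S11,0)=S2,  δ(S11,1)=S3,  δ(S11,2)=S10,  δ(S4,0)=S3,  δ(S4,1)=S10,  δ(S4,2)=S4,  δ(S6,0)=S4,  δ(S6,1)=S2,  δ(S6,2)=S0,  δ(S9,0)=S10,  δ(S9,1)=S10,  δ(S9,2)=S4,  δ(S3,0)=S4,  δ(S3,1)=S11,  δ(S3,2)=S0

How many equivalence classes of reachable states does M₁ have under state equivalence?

7

Reachable states from the start: {S0,S1,S2,S3,S4,S5,S6,S7,S10,S11}. Unreachable: {S8,S9} — drop them.
Start with accepting vs non-accepting: {S0,S1,S2,S4,S7,S10,S11} | {S3,S5,S6}.
On input 0, block {S0,S1,S2,S4,S7,S10,S11} splits into {S1,S4,S7,S10} and {S0,S2,S11}.
On input 2, block {S1,S4,S7,S10} splits into {S1,S7} and {S4,S10}.
Refine {S3,S5,S6} on symbol 1: members go to different blocks, giving {S3,S6} and {S5}.
On input 0, block {S0,S2,S11} splits into {S2,S11} and {S0}.
Split {S4,S10} by δ(·,0) → {S4} and {S10}.
The partition is now stable with 7 blocks: {S1,S7} | {S3,S6} | {S2,S11} | {S4} | {S5} | {S0} | {S10}.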